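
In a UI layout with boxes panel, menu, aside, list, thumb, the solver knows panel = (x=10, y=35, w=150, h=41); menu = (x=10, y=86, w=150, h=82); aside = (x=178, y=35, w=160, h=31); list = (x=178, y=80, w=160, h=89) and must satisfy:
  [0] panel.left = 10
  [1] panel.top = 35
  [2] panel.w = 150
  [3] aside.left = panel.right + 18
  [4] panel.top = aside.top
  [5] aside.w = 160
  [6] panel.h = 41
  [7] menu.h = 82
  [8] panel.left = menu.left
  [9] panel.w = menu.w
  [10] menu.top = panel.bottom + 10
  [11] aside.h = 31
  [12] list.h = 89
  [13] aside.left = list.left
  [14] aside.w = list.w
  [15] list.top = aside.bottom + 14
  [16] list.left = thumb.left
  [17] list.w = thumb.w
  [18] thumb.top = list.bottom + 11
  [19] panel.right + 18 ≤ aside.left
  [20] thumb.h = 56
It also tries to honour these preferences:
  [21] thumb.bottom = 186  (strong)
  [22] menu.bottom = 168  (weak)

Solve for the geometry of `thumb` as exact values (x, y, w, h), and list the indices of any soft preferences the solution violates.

thumb = (x=178, y=180, w=160, h=56)
violated soft preferences: 21

1. thumb.x = 178  [list.left = thumb.left]
2. thumb.w = 160  [list.w = thumb.w]
3. thumb.y = 180  [thumb.top = list.bottom + 11]
4. thumb.h = 56  [thumb.h = 56]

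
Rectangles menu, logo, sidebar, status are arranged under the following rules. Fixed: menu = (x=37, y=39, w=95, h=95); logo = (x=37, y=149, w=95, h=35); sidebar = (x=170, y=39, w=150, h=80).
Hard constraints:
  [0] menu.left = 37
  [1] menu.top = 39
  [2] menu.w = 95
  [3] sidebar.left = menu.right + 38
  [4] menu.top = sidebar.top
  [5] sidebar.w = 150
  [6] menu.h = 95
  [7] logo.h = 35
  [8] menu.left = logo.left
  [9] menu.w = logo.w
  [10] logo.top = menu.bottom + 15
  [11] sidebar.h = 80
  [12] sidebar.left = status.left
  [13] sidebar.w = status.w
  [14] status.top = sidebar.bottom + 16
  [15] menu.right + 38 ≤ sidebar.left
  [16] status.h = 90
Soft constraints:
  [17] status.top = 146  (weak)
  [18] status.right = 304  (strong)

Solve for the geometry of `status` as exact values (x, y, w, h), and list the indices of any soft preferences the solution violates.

1. status.x = 170  [sidebar.left = status.left]
2. status.w = 150  [sidebar.w = status.w]
3. status.y = 135  [status.top = sidebar.bottom + 16]
4. status.h = 90  [status.h = 90]

status = (x=170, y=135, w=150, h=90)
violated soft preferences: 17, 18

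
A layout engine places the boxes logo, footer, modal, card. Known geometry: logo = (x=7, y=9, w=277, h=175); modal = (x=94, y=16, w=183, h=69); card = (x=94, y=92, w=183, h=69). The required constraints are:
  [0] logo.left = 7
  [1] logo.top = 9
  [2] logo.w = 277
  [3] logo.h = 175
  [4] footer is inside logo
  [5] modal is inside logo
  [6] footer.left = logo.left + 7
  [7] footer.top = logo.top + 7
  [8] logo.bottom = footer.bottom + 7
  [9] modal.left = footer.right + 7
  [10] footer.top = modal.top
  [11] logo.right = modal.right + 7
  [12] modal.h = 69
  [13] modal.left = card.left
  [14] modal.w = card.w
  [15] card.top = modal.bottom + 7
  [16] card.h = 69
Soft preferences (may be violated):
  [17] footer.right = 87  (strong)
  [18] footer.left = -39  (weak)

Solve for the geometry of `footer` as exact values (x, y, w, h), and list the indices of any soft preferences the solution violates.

1. footer.x = 14  [footer.left = logo.left + 7]
2. footer.y = 16  [footer.top = logo.top + 7]
3. footer.h = 161  [logo.bottom = footer.bottom + 7]
4. footer.w = 73  [modal.left = footer.right + 7]

footer = (x=14, y=16, w=73, h=161)
violated soft preferences: 18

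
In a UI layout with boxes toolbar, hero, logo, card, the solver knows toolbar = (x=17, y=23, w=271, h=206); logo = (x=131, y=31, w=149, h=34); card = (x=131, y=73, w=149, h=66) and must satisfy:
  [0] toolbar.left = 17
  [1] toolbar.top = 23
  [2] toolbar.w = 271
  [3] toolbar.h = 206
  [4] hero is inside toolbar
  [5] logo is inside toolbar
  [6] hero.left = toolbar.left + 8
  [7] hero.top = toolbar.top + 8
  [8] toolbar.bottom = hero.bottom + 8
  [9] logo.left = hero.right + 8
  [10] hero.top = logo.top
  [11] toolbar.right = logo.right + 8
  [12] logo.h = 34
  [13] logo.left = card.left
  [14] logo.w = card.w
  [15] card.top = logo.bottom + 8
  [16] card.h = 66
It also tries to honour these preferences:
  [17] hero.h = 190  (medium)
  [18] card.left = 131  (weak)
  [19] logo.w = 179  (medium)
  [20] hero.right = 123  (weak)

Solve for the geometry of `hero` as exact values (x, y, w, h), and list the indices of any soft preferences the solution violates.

1. hero.x = 25  [hero.left = toolbar.left + 8]
2. hero.y = 31  [hero.top = toolbar.top + 8]
3. hero.h = 190  [toolbar.bottom = hero.bottom + 8]
4. hero.w = 98  [logo.left = hero.right + 8]

hero = (x=25, y=31, w=98, h=190)
violated soft preferences: 19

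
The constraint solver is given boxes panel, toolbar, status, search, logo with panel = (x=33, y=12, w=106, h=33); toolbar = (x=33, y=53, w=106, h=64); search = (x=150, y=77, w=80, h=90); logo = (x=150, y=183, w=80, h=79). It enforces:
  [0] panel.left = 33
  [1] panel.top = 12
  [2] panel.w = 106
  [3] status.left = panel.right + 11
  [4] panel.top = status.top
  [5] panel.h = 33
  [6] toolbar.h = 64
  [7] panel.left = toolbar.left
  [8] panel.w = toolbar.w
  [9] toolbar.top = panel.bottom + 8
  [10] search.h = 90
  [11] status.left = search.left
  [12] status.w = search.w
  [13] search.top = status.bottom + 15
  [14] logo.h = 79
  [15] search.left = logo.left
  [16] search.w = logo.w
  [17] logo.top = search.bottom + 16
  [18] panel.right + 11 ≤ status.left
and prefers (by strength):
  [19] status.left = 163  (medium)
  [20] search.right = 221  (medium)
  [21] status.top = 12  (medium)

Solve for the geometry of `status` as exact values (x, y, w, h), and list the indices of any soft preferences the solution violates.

1. status.x = 150  [status.left = panel.right + 11]
2. status.y = 12  [panel.top = status.top]
3. status.w = 80  [status.w = search.w]
4. status.h = 50  [search.top = status.bottom + 15]

status = (x=150, y=12, w=80, h=50)
violated soft preferences: 19, 20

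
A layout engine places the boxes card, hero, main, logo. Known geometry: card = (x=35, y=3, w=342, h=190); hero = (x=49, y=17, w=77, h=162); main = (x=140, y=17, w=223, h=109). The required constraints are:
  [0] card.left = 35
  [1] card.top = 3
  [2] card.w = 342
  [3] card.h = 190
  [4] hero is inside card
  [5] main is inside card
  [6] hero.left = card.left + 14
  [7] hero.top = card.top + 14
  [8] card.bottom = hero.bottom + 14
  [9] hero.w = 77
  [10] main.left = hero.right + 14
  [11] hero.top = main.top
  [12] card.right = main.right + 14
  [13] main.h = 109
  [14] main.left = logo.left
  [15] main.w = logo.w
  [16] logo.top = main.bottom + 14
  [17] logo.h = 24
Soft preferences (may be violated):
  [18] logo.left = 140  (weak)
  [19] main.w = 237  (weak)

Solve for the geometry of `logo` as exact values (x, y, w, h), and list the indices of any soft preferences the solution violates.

1. logo.x = 140  [main.left = logo.left]
2. logo.w = 223  [main.w = logo.w]
3. logo.y = 140  [logo.top = main.bottom + 14]
4. logo.h = 24  [logo.h = 24]

logo = (x=140, y=140, w=223, h=24)
violated soft preferences: 19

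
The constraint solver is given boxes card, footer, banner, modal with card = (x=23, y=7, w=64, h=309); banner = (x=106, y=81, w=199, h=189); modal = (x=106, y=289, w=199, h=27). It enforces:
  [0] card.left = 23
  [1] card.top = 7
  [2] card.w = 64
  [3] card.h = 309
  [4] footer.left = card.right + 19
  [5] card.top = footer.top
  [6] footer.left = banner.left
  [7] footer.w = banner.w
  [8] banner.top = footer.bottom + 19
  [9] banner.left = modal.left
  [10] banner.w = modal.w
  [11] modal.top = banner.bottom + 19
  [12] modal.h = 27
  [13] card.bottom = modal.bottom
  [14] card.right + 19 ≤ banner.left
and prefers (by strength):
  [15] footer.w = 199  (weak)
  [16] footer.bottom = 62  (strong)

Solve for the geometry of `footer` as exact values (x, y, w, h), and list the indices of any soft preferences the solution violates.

1. footer.x = 106  [footer.left = card.right + 19]
2. footer.y = 7  [card.top = footer.top]
3. footer.w = 199  [footer.w = banner.w]
4. footer.h = 55  [banner.top = footer.bottom + 19]

footer = (x=106, y=7, w=199, h=55)
violated soft preferences: none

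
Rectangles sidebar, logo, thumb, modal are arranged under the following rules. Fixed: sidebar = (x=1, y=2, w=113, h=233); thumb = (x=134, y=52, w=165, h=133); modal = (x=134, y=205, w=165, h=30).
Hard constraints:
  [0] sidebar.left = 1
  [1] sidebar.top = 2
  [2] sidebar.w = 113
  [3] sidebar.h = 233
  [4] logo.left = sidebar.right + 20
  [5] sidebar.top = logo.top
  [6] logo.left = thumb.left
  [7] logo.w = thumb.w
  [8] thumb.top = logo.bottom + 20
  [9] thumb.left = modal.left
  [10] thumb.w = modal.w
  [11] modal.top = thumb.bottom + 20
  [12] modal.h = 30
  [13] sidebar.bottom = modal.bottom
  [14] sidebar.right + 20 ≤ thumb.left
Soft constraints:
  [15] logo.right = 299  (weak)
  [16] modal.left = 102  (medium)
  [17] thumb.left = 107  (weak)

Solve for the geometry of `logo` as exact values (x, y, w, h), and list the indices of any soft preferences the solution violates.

logo = (x=134, y=2, w=165, h=30)
violated soft preferences: 16, 17

1. logo.x = 134  [logo.left = sidebar.right + 20]
2. logo.y = 2  [sidebar.top = logo.top]
3. logo.w = 165  [logo.w = thumb.w]
4. logo.h = 30  [thumb.top = logo.bottom + 20]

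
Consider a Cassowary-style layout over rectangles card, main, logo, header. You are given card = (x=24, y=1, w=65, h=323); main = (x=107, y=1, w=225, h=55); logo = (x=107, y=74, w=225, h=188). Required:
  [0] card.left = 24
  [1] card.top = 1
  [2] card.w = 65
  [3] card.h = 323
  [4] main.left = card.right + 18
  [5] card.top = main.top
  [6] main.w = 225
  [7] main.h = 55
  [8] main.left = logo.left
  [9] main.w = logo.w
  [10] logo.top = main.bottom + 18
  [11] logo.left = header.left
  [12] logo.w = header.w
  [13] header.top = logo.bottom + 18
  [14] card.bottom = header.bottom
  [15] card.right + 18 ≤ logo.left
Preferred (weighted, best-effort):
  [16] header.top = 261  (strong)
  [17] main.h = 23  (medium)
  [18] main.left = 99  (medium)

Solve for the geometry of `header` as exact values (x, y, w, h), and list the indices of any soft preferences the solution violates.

header = (x=107, y=280, w=225, h=44)
violated soft preferences: 16, 17, 18

1. header.x = 107  [logo.left = header.left]
2. header.w = 225  [logo.w = header.w]
3. header.y = 280  [header.top = logo.bottom + 18]
4. header.h = 44  [card.bottom = header.bottom]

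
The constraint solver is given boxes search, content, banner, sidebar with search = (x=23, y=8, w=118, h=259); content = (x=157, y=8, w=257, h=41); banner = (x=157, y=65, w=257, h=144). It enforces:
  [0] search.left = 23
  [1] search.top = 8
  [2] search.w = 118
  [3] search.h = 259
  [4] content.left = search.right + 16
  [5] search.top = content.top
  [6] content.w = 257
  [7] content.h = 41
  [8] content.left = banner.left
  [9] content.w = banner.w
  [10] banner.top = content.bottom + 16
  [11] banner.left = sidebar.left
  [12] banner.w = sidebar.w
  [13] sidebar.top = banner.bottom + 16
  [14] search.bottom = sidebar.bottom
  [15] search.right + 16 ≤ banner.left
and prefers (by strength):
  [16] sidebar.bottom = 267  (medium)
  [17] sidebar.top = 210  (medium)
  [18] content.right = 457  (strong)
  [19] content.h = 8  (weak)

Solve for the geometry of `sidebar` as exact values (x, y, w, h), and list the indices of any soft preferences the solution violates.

sidebar = (x=157, y=225, w=257, h=42)
violated soft preferences: 17, 18, 19

1. sidebar.x = 157  [banner.left = sidebar.left]
2. sidebar.w = 257  [banner.w = sidebar.w]
3. sidebar.y = 225  [sidebar.top = banner.bottom + 16]
4. sidebar.h = 42  [search.bottom = sidebar.bottom]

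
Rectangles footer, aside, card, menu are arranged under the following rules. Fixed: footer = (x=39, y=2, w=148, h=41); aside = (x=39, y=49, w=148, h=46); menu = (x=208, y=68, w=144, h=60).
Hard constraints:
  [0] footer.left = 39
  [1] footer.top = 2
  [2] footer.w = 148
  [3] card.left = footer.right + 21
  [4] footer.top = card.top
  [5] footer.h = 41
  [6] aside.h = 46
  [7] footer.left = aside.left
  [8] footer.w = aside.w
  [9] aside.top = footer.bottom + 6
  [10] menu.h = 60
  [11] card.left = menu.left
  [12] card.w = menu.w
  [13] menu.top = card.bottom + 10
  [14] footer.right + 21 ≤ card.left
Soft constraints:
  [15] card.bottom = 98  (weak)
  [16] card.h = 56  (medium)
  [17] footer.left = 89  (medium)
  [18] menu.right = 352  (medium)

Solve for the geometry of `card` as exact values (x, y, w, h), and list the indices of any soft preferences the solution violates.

card = (x=208, y=2, w=144, h=56)
violated soft preferences: 15, 17

1. card.x = 208  [card.left = footer.right + 21]
2. card.y = 2  [footer.top = card.top]
3. card.w = 144  [card.w = menu.w]
4. card.h = 56  [menu.top = card.bottom + 10]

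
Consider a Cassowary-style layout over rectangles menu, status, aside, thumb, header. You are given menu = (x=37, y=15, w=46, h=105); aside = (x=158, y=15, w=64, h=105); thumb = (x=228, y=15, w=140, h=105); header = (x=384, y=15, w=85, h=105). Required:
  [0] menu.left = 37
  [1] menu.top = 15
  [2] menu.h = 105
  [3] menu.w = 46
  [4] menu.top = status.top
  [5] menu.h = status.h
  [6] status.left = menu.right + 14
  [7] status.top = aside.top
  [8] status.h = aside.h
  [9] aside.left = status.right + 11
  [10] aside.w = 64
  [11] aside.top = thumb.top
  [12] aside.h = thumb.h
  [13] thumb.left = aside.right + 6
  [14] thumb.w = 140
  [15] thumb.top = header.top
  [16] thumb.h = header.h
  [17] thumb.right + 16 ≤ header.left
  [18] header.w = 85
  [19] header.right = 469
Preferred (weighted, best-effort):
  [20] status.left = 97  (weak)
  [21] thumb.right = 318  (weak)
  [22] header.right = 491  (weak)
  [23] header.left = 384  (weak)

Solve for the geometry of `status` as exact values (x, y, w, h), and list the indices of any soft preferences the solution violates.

1. status.y = 15  [menu.top = status.top]
2. status.h = 105  [menu.h = status.h]
3. status.x = 97  [status.left = menu.right + 14]
4. status.w = 50  [aside.left = status.right + 11]

status = (x=97, y=15, w=50, h=105)
violated soft preferences: 21, 22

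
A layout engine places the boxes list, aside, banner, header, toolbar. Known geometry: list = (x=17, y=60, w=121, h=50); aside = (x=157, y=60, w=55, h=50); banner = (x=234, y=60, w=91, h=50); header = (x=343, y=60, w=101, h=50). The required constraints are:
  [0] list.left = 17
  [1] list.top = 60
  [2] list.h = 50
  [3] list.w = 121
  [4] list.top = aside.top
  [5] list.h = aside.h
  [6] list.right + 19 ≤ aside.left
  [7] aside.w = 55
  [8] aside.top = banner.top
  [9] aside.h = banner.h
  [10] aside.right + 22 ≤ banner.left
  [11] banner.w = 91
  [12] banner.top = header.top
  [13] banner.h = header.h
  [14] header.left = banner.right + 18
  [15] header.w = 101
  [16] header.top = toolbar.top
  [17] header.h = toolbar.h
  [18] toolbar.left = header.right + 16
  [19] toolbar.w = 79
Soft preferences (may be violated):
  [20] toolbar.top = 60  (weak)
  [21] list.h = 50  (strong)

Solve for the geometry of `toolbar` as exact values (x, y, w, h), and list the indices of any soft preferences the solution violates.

1. toolbar.y = 60  [header.top = toolbar.top]
2. toolbar.h = 50  [header.h = toolbar.h]
3. toolbar.x = 460  [toolbar.left = header.right + 16]
4. toolbar.w = 79  [toolbar.w = 79]

toolbar = (x=460, y=60, w=79, h=50)
violated soft preferences: none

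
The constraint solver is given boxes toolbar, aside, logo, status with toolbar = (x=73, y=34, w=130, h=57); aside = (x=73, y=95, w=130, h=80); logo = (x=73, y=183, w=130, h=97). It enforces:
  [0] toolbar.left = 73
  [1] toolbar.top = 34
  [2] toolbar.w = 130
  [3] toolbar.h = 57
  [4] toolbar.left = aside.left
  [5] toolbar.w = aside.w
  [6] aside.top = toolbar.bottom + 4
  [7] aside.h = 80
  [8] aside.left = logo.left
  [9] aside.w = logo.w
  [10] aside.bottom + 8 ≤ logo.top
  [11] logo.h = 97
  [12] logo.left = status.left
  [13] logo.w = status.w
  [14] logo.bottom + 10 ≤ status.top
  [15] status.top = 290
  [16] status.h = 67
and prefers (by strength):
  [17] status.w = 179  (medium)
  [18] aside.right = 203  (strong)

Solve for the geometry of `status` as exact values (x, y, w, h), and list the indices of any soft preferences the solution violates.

1. status.x = 73  [logo.left = status.left]
2. status.w = 130  [logo.w = status.w]
3. status.y = 290  [status.top = 290]
4. status.h = 67  [status.h = 67]

status = (x=73, y=290, w=130, h=67)
violated soft preferences: 17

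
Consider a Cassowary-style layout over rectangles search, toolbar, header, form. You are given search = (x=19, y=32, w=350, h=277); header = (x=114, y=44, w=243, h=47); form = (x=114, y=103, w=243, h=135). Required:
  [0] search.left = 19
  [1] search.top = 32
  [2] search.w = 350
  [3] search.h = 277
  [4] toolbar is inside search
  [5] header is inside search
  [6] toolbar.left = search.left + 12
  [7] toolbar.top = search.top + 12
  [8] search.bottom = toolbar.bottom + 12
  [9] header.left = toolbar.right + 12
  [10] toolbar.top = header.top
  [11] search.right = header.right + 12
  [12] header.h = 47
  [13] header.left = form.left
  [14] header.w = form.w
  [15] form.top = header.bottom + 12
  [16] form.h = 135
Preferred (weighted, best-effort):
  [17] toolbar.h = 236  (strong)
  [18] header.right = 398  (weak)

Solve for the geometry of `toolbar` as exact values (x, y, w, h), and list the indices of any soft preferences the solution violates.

toolbar = (x=31, y=44, w=71, h=253)
violated soft preferences: 17, 18

1. toolbar.x = 31  [toolbar.left = search.left + 12]
2. toolbar.y = 44  [toolbar.top = search.top + 12]
3. toolbar.h = 253  [search.bottom = toolbar.bottom + 12]
4. toolbar.w = 71  [header.left = toolbar.right + 12]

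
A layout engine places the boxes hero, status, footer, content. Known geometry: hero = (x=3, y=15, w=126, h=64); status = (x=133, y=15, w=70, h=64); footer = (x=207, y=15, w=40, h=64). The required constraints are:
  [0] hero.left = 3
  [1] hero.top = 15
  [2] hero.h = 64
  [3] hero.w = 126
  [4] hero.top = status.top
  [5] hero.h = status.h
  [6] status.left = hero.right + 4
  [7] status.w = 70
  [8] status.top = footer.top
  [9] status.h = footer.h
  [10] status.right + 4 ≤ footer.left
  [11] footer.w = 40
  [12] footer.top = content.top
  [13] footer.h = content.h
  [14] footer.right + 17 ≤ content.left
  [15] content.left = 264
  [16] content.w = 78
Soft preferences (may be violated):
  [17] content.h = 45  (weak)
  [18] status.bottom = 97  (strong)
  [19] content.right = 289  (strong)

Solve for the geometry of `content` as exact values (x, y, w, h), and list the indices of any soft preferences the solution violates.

1. content.y = 15  [footer.top = content.top]
2. content.h = 64  [footer.h = content.h]
3. content.x = 264  [content.left = 264]
4. content.w = 78  [content.w = 78]

content = (x=264, y=15, w=78, h=64)
violated soft preferences: 17, 18, 19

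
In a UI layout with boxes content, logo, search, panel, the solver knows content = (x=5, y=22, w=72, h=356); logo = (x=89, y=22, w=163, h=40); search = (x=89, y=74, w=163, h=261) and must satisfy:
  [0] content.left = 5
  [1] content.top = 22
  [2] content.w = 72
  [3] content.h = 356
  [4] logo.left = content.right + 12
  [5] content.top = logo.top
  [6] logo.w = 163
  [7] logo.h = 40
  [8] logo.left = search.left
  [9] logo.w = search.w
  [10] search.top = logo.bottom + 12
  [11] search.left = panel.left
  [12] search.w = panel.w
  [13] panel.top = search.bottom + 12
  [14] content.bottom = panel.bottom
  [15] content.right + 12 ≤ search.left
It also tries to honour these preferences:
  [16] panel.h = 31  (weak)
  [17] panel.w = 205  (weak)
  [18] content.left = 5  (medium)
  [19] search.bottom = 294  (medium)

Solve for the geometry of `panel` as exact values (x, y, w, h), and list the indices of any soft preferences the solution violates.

panel = (x=89, y=347, w=163, h=31)
violated soft preferences: 17, 19

1. panel.x = 89  [search.left = panel.left]
2. panel.w = 163  [search.w = panel.w]
3. panel.y = 347  [panel.top = search.bottom + 12]
4. panel.h = 31  [content.bottom = panel.bottom]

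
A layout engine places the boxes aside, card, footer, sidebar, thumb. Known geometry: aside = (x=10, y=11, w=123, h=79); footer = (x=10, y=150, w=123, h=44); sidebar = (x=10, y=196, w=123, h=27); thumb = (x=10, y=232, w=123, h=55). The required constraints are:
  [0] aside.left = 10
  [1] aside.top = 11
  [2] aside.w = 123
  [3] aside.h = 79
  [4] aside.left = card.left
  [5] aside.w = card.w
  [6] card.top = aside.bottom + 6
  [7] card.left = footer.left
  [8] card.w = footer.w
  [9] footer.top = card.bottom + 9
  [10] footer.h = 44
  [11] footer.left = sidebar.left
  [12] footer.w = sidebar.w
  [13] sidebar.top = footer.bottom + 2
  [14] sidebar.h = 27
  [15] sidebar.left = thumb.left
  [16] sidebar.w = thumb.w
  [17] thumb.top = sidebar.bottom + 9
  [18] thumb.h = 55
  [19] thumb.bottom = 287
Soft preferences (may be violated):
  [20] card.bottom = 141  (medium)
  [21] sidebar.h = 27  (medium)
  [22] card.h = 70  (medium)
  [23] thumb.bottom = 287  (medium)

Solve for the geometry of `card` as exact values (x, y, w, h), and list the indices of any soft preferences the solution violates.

card = (x=10, y=96, w=123, h=45)
violated soft preferences: 22

1. card.x = 10  [aside.left = card.left]
2. card.w = 123  [aside.w = card.w]
3. card.y = 96  [card.top = aside.bottom + 6]
4. card.h = 45  [footer.top = card.bottom + 9]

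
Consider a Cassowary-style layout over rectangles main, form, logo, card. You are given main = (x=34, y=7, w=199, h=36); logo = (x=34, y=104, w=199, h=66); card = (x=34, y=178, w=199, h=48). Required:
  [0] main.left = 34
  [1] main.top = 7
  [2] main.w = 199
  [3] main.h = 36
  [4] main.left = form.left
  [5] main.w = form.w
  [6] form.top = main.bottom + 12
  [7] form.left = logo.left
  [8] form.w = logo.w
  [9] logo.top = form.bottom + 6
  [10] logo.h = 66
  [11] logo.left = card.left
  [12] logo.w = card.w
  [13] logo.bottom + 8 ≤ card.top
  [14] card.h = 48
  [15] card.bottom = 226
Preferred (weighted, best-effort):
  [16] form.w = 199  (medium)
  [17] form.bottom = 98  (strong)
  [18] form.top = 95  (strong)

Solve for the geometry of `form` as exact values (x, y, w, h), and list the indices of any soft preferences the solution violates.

1. form.x = 34  [main.left = form.left]
2. form.w = 199  [main.w = form.w]
3. form.y = 55  [form.top = main.bottom + 12]
4. form.h = 43  [logo.top = form.bottom + 6]

form = (x=34, y=55, w=199, h=43)
violated soft preferences: 18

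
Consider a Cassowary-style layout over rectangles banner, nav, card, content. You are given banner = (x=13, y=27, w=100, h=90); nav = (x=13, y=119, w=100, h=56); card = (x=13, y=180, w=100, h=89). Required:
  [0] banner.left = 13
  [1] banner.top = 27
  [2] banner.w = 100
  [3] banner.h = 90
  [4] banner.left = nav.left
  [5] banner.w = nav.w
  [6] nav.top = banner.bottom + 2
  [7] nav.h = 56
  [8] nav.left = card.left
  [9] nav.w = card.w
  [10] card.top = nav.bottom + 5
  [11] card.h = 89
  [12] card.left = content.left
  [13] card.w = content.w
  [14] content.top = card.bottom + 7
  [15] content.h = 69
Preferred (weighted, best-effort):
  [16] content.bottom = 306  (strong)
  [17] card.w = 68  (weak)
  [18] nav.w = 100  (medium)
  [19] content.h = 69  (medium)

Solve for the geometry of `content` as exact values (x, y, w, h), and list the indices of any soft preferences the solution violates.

1. content.x = 13  [card.left = content.left]
2. content.w = 100  [card.w = content.w]
3. content.y = 276  [content.top = card.bottom + 7]
4. content.h = 69  [content.h = 69]

content = (x=13, y=276, w=100, h=69)
violated soft preferences: 16, 17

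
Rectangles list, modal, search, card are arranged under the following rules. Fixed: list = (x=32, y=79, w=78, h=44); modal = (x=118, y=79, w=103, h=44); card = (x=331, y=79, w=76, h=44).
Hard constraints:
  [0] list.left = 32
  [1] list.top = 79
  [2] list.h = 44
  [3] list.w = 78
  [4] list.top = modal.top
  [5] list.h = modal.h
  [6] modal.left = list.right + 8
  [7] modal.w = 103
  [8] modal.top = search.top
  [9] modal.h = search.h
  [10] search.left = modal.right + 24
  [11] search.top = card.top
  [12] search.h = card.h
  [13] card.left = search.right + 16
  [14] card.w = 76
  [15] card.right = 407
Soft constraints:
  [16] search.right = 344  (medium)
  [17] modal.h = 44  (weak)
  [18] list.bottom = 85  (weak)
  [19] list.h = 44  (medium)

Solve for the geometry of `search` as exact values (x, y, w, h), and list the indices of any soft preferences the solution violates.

search = (x=245, y=79, w=70, h=44)
violated soft preferences: 16, 18

1. search.y = 79  [modal.top = search.top]
2. search.h = 44  [modal.h = search.h]
3. search.x = 245  [search.left = modal.right + 24]
4. search.w = 70  [card.left = search.right + 16]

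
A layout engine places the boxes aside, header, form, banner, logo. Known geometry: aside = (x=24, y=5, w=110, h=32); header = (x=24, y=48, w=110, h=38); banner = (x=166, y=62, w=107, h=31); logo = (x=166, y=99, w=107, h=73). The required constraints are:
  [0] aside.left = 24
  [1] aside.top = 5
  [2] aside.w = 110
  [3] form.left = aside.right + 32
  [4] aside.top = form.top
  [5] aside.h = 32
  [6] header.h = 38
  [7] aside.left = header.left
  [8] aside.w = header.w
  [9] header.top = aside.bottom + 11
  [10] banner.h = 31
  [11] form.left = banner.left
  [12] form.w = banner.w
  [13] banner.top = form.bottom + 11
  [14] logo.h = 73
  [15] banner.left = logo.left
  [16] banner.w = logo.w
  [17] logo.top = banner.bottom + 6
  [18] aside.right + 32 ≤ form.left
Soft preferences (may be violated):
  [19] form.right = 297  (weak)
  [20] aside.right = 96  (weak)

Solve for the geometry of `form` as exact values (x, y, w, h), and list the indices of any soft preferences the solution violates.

1. form.x = 166  [form.left = aside.right + 32]
2. form.y = 5  [aside.top = form.top]
3. form.w = 107  [form.w = banner.w]
4. form.h = 46  [banner.top = form.bottom + 11]

form = (x=166, y=5, w=107, h=46)
violated soft preferences: 19, 20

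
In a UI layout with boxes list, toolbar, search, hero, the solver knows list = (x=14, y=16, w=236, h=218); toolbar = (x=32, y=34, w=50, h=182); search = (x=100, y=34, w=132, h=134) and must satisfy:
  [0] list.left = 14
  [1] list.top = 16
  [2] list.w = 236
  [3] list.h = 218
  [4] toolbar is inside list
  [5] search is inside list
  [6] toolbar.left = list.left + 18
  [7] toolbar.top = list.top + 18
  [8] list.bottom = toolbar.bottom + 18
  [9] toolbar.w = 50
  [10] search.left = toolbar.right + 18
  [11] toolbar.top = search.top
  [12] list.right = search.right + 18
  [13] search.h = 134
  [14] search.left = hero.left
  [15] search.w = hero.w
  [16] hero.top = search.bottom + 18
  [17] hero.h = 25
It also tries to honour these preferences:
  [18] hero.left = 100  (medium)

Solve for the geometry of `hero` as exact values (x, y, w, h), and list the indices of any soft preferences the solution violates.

1. hero.x = 100  [search.left = hero.left]
2. hero.w = 132  [search.w = hero.w]
3. hero.y = 186  [hero.top = search.bottom + 18]
4. hero.h = 25  [hero.h = 25]

hero = (x=100, y=186, w=132, h=25)
violated soft preferences: none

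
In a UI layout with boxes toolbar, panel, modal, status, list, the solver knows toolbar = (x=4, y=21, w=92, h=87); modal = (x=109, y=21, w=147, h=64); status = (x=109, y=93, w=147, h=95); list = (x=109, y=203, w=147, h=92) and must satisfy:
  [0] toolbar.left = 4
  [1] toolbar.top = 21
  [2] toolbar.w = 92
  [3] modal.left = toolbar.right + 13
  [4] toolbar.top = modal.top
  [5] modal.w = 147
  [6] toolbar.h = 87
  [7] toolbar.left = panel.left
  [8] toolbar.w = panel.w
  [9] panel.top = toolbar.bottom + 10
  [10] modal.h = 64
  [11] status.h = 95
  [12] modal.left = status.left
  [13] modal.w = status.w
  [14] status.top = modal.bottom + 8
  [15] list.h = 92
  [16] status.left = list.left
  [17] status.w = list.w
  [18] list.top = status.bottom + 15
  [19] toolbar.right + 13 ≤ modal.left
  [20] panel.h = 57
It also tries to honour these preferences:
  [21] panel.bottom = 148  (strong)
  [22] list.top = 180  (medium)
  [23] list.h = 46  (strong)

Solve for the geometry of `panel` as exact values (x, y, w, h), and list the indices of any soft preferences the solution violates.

panel = (x=4, y=118, w=92, h=57)
violated soft preferences: 21, 22, 23

1. panel.x = 4  [toolbar.left = panel.left]
2. panel.w = 92  [toolbar.w = panel.w]
3. panel.y = 118  [panel.top = toolbar.bottom + 10]
4. panel.h = 57  [panel.h = 57]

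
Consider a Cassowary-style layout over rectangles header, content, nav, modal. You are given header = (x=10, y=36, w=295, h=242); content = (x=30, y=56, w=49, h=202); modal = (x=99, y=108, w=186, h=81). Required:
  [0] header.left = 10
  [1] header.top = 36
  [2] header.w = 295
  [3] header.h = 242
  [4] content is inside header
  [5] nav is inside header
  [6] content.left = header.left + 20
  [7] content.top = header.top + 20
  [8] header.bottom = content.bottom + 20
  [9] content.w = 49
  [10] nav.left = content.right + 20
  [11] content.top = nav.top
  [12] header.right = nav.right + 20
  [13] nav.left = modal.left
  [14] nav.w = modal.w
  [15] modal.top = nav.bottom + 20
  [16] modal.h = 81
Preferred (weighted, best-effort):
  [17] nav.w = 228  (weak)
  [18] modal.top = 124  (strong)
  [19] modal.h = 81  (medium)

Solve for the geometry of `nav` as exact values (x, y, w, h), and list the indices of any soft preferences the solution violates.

1. nav.x = 99  [nav.left = content.right + 20]
2. nav.y = 56  [content.top = nav.top]
3. nav.w = 186  [header.right = nav.right + 20]
4. nav.h = 32  [modal.top = nav.bottom + 20]

nav = (x=99, y=56, w=186, h=32)
violated soft preferences: 17, 18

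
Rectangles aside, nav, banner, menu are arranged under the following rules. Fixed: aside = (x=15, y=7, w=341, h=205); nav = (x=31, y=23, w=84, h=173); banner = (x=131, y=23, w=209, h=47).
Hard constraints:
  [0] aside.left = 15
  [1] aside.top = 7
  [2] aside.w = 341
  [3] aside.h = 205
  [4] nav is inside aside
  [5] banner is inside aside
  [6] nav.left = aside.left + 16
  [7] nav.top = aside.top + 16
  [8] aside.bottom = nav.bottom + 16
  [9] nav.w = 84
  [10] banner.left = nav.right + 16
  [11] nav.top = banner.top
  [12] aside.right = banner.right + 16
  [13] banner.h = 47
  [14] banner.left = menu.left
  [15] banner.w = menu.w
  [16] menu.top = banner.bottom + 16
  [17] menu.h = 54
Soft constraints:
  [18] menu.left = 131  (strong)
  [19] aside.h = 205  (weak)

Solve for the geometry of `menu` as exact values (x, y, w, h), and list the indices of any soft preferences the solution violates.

menu = (x=131, y=86, w=209, h=54)
violated soft preferences: none

1. menu.x = 131  [banner.left = menu.left]
2. menu.w = 209  [banner.w = menu.w]
3. menu.y = 86  [menu.top = banner.bottom + 16]
4. menu.h = 54  [menu.h = 54]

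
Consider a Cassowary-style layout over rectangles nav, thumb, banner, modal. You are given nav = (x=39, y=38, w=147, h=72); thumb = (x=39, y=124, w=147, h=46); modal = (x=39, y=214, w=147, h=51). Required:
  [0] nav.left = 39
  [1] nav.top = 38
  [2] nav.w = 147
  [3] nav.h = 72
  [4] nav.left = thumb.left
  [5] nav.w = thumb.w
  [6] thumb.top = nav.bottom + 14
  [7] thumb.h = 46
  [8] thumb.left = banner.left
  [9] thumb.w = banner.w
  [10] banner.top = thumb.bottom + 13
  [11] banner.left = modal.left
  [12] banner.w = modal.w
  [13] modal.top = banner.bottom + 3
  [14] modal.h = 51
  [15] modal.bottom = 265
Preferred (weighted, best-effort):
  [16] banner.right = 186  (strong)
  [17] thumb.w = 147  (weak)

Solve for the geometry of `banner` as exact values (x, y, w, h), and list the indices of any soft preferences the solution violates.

banner = (x=39, y=183, w=147, h=28)
violated soft preferences: none

1. banner.x = 39  [thumb.left = banner.left]
2. banner.w = 147  [thumb.w = banner.w]
3. banner.y = 183  [banner.top = thumb.bottom + 13]
4. banner.h = 28  [modal.top = banner.bottom + 3]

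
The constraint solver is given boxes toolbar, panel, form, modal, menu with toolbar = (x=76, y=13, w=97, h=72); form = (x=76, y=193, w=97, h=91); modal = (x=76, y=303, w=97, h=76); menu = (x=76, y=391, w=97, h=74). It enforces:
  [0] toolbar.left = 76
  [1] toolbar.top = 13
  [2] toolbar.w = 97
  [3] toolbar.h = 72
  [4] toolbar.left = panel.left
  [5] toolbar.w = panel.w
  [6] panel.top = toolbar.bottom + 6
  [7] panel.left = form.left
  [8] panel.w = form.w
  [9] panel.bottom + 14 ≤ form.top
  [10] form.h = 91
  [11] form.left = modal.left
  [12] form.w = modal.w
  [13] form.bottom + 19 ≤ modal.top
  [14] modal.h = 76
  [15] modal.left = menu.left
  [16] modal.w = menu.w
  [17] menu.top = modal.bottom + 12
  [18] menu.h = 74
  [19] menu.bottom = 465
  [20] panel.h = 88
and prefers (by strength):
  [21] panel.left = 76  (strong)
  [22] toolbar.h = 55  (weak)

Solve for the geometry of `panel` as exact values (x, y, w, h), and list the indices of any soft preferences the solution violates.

panel = (x=76, y=91, w=97, h=88)
violated soft preferences: 22

1. panel.x = 76  [toolbar.left = panel.left]
2. panel.w = 97  [toolbar.w = panel.w]
3. panel.y = 91  [panel.top = toolbar.bottom + 6]
4. panel.h = 88  [panel.h = 88]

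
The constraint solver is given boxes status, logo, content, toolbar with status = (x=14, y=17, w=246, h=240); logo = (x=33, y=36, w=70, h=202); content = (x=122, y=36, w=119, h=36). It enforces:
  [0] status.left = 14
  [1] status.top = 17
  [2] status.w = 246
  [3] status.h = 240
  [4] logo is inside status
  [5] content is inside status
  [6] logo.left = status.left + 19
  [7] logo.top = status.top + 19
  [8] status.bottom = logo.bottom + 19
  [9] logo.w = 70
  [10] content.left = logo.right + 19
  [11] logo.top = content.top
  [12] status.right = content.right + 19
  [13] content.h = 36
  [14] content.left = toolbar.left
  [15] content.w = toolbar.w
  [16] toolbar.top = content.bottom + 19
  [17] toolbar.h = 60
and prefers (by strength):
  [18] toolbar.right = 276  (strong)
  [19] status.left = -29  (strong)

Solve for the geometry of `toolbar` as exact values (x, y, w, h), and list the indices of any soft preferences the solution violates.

1. toolbar.x = 122  [content.left = toolbar.left]
2. toolbar.w = 119  [content.w = toolbar.w]
3. toolbar.y = 91  [toolbar.top = content.bottom + 19]
4. toolbar.h = 60  [toolbar.h = 60]

toolbar = (x=122, y=91, w=119, h=60)
violated soft preferences: 18, 19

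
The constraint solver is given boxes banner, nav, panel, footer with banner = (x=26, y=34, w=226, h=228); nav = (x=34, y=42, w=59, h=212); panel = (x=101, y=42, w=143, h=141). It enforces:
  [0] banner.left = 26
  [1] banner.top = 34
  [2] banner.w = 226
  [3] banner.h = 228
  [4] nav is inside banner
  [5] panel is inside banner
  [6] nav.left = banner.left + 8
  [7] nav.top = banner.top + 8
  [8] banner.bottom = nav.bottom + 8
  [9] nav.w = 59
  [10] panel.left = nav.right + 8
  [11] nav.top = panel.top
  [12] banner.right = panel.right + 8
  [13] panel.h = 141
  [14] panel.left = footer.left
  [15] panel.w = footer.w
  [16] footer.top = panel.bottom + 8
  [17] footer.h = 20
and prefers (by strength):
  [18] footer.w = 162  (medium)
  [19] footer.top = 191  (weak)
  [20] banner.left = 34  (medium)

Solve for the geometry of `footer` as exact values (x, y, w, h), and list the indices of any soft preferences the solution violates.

1. footer.x = 101  [panel.left = footer.left]
2. footer.w = 143  [panel.w = footer.w]
3. footer.y = 191  [footer.top = panel.bottom + 8]
4. footer.h = 20  [footer.h = 20]

footer = (x=101, y=191, w=143, h=20)
violated soft preferences: 18, 20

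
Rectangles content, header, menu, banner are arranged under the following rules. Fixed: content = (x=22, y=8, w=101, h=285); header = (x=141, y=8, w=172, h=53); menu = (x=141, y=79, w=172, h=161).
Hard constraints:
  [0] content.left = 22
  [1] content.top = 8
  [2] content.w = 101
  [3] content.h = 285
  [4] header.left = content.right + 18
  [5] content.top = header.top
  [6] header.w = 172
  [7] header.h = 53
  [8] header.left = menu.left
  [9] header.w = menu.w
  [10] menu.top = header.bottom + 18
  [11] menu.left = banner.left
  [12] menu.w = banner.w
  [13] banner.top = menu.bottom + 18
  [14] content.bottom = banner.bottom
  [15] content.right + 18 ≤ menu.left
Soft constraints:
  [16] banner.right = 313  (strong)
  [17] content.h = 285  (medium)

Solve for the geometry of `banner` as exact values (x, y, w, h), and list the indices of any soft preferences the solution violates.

banner = (x=141, y=258, w=172, h=35)
violated soft preferences: none

1. banner.x = 141  [menu.left = banner.left]
2. banner.w = 172  [menu.w = banner.w]
3. banner.y = 258  [banner.top = menu.bottom + 18]
4. banner.h = 35  [content.bottom = banner.bottom]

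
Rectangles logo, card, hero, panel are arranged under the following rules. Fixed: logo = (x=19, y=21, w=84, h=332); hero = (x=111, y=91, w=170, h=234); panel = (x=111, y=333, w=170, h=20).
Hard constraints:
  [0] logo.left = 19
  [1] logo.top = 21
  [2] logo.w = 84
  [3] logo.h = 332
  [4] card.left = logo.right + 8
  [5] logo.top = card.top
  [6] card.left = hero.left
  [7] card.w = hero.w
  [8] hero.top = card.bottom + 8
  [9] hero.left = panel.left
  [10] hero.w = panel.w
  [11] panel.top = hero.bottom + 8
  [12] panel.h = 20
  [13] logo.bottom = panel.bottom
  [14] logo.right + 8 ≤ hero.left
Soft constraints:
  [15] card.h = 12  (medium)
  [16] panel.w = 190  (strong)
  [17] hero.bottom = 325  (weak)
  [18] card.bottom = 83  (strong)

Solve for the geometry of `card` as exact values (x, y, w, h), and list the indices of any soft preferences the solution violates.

card = (x=111, y=21, w=170, h=62)
violated soft preferences: 15, 16

1. card.x = 111  [card.left = logo.right + 8]
2. card.y = 21  [logo.top = card.top]
3. card.w = 170  [card.w = hero.w]
4. card.h = 62  [hero.top = card.bottom + 8]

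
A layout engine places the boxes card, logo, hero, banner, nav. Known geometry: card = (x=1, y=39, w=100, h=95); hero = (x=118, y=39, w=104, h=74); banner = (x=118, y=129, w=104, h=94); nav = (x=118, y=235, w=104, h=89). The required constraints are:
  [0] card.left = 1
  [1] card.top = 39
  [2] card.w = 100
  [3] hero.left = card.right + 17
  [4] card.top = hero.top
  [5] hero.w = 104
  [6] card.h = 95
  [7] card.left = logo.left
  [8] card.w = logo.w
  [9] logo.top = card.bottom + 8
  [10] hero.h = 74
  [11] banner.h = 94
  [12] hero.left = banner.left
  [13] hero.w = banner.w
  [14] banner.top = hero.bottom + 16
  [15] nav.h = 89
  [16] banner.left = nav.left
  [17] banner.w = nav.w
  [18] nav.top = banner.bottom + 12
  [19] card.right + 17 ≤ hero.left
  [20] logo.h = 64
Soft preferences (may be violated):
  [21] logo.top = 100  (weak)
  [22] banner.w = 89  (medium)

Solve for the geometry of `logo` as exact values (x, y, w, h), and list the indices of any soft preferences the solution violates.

logo = (x=1, y=142, w=100, h=64)
violated soft preferences: 21, 22

1. logo.x = 1  [card.left = logo.left]
2. logo.w = 100  [card.w = logo.w]
3. logo.y = 142  [logo.top = card.bottom + 8]
4. logo.h = 64  [logo.h = 64]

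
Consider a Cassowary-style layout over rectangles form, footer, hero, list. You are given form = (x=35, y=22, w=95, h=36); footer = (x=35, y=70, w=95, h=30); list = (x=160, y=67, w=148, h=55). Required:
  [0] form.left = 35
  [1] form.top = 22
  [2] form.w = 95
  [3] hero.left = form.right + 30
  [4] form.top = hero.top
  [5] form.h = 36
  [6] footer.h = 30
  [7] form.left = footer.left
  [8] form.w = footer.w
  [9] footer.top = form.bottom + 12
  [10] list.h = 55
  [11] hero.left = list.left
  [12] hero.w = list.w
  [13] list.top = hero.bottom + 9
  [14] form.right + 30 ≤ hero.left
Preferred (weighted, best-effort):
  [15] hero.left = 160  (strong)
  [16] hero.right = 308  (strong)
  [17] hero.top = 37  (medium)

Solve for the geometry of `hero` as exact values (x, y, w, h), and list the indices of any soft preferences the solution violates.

hero = (x=160, y=22, w=148, h=36)
violated soft preferences: 17

1. hero.x = 160  [hero.left = form.right + 30]
2. hero.y = 22  [form.top = hero.top]
3. hero.w = 148  [hero.w = list.w]
4. hero.h = 36  [list.top = hero.bottom + 9]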